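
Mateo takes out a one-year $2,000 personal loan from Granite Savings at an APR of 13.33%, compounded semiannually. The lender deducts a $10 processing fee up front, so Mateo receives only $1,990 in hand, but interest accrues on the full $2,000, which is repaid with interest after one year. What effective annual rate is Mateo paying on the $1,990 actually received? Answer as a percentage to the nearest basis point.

Amount owed after one year: 2,000 × (1 + 0.1333/2)^2 = 2,000 × 1.137742 = $2,275.48.
Effective rate on net proceeds: 2,275.48 / 1,990 − 1 = 0.143460 = 14.35%.

14.35%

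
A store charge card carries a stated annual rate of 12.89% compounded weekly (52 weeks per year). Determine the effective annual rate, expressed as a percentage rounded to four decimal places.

13.7395%

EAR = (1 + 0.1289/52)^52 − 1.
= (1 + 0.002479)^52 − 1 = 1.137395 − 1 = 13.7395%.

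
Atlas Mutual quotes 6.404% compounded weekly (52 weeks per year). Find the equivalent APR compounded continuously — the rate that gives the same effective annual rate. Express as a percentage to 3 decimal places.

EAR = (1 + 0.06404/52)^52 − 1 = 0.066093.
Equivalent continuous rate: r = ln(1 + 0.066093) = 0.064001 = 6.400%.

6.400%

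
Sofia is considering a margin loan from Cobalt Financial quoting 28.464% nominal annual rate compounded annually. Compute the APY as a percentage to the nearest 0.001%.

28.464%

Annual compounding means the effective rate equals the nominal rate: 28.464%.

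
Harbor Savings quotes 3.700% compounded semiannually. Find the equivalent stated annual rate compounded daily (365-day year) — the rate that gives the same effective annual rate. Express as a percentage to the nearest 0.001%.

3.666%

EAR = (1 + 0.03700/2)^2 − 1 = 0.037342.
Solve (1 + r/365)^365 = 1.037342: r/365 = 1.037342^(1/365) − 1 = 0.000100, so r = 0.036664 = 3.666%.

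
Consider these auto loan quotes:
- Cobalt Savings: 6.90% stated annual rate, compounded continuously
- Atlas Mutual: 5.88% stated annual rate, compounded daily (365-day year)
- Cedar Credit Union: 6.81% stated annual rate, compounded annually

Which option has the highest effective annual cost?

Cobalt Savings

Cobalt Savings: e^0.0690 − 1 = 7.144%
Atlas Mutual: (1 + 0.0588/365)^365 − 1 = 6.056%
Cedar Credit Union: compounded annually, EAR = 6.810%
The highest effective annual rate is Cobalt Savings at 7.144%.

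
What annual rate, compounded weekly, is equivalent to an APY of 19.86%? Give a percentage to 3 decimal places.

(1 + r/52)^52 − 1 = 0.1986, so 1 + r/52 = 1.1986^(1/52).
r/52 = 0.003490, so r = 0.181470 = 18.147%.

18.147%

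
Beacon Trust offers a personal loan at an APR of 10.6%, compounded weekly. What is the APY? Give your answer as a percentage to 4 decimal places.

EAR = (1 + 0.106/52)^52 − 1.
= 1.111702 − 1 = 11.1702%.

11.1702%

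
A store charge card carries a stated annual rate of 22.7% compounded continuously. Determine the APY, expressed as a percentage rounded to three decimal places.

With continuous compounding, EAR = e^0.227 − 1.
e^0.227 = 1.254830, so EAR = 0.254830 = 25.483%.

25.483%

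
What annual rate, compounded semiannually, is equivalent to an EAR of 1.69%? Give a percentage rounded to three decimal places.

1.683%

(1 + r/2)^2 − 1 = 0.0169, so 1 + r/2 = 1.0169^(1/2).
r/2 = 0.008415, so r = 0.016829 = 1.683%.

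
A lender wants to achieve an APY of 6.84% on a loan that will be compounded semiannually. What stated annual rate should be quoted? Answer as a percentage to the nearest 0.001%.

(1 + r/2)^2 − 1 = 0.0684, so 1 + r/2 = 1.0684^(1/2).
r/2 = 0.033634, so r = 0.067269 = 6.727%.

6.727%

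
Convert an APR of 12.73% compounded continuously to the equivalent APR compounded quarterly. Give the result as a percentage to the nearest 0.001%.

EAR under continuous compounding: e^0.1273 − 1 = 0.135758.
Solve (1 + r/4)^4 = 1.135758: r/4 = 1.135758^(1/4) − 1 = 0.032337, so r = 0.129347 = 12.935%.

12.935%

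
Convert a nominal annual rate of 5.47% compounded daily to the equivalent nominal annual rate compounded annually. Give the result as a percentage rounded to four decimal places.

5.6219%

EAR = (1 + 0.0547/365)^365 − 1 = 0.056219.
Compounded annually, the equivalent nominal rate is the EAR itself: 5.6219%.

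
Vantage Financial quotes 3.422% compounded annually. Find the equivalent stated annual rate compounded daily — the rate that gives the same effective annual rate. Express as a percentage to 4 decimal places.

3.3649%

Compounded annually, EAR = nominal = 0.034220.
Solve (1 + r/365)^365 = 1.034220: r/365 = 1.034220^(1/365) − 1 = 0.000092, so r = 0.033649 = 3.3649%.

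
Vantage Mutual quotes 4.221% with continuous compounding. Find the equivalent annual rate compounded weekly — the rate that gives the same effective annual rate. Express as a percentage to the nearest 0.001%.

4.223%

EAR under continuous compounding: e^0.04221 − 1 = 0.043114.
Solve (1 + r/52)^52 = 1.043114: r/52 = 1.043114^(1/52) − 1 = 0.000812, so r = 0.042227 = 4.223%.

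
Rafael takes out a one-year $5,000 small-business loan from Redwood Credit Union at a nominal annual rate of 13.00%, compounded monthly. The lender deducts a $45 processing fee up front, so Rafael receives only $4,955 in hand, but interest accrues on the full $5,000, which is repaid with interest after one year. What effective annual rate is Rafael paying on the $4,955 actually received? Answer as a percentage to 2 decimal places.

14.84%

Amount owed after one year: 5,000 × (1 + 0.1300/12)^12 = 5,000 × 1.138032 = $5,690.16.
Effective rate on net proceeds: 5,690.16 / 4,955 − 1 = 0.148368 = 14.84%.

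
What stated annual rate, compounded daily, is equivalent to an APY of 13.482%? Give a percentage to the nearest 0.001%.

12.650%

(1 + r/365)^365 − 1 = 0.13482, so 1 + r/365 = 1.13482^(1/365).
r/365 = 0.000347, so r = 0.126496 = 12.650%.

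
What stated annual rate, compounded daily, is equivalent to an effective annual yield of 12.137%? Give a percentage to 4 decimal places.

(1 + r/365)^365 − 1 = 0.12137, so 1 + r/365 = 1.12137^(1/365).
r/365 = 0.000314, so r = 0.114569 = 11.4569%.

11.4569%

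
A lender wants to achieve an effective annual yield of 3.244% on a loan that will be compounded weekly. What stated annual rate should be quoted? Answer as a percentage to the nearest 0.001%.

3.193%

(1 + r/52)^52 − 1 = 0.03244, so 1 + r/52 = 1.03244^(1/52).
r/52 = 0.000614, so r = 0.031935 = 3.193%.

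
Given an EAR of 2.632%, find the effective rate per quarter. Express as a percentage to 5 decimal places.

0.65160%

The per-quarter rate i satisfies (1 + i)^4 = 1 + 0.02632.
i = 1.02632^(1/4) − 1 = 0.0065160 = 0.65160%.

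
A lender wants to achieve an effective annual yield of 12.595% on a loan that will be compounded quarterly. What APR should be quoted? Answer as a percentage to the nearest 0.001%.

(1 + r/4)^4 − 1 = 0.12595, so 1 + r/4 = 1.12595^(1/4).
r/4 = 0.030101, so r = 0.120404 = 12.040%.

12.040%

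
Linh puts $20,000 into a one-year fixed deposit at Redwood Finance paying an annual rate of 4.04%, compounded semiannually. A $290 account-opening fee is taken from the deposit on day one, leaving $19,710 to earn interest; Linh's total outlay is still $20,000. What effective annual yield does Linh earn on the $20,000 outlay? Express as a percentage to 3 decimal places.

2.572%

Value after one year: 19,710 × (1 + 0.0404/2)^2 = 19,710 × 1.040808 = $20,514.33.
Effective yield on the $20,000 outlay: 20,514.33 / 20,000 − 1 = 0.025716 = 2.572%.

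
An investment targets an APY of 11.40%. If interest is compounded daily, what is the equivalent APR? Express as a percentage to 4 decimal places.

10.7973%

(1 + r/365)^365 − 1 = 0.1140, so 1 + r/365 = 1.1140^(1/365).
r/365 = 0.000296, so r = 0.107973 = 10.7973%.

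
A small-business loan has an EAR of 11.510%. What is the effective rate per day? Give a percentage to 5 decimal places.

0.02985%

The per-day rate i satisfies (1 + i)^365 = 1 + 0.11510.
i = 1.11510^(1/365) − 1 = 0.0002985 = 0.02985%.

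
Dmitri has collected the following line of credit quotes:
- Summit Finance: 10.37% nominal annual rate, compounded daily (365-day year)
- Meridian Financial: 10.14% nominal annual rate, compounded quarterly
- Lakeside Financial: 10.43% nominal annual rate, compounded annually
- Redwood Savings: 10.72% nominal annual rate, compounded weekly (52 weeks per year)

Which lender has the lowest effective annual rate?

Lakeside Financial

Summit Finance: (1 + 0.1037/365)^365 − 1 = 10.925%
Meridian Financial: (1 + 0.1014/4)^4 − 1 = 10.532%
Lakeside Financial: compounded annually, EAR = 10.430%
Redwood Savings: (1 + 0.1072/52)^52 − 1 = 11.303%
The lowest effective annual rate is Lakeside Financial at 10.430%.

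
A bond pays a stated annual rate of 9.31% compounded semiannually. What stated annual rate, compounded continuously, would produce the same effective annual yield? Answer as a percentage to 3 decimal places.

EAR = (1 + 0.0931/2)^2 − 1 = 0.095267.
Equivalent continuous rate: r = ln(1 + 0.095267) = 0.090998 = 9.100%.

9.100%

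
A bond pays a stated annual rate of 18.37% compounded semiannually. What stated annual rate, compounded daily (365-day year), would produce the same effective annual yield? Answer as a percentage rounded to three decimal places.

17.579%

EAR = (1 + 0.1837/2)^2 − 1 = 0.192136.
Solve (1 + r/365)^365 = 1.192136: r/365 = 1.192136^(1/365) − 1 = 0.000482, so r = 0.175789 = 17.579%.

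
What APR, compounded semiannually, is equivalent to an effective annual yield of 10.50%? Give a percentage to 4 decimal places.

10.2380%

(1 + r/2)^2 − 1 = 0.1050, so 1 + r/2 = 1.1050^(1/2).
r/2 = 0.051190, so r = 0.102380 = 10.2380%.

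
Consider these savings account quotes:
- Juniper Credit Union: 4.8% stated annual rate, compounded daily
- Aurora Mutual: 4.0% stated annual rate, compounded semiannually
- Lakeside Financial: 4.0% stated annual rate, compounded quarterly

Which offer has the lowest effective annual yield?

Juniper Credit Union: (1 + 0.048/365)^365 − 1 = 4.917%
Aurora Mutual: (1 + 0.040/2)^2 − 1 = 4.040%
Lakeside Financial: (1 + 0.040/4)^4 − 1 = 4.060%
The lowest effective annual rate is Aurora Mutual at 4.040%.

Aurora Mutual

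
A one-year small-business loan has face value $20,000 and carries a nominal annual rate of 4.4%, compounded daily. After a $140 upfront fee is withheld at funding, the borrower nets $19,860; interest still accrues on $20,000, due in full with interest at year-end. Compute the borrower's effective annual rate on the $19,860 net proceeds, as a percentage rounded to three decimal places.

Amount owed after one year: 20,000 × (1 + 0.044/365)^365 = 20,000 × 1.044980 = $20,899.59.
Effective rate on net proceeds: 20,899.59 / 19,860 − 1 = 0.052346 = 5.235%.

5.235%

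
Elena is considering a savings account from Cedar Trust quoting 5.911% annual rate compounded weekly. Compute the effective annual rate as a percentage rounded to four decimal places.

6.0856%

EAR = (1 + 0.05911/52)^52 − 1.
= (1 + 0.001137)^52 − 1 = 1.060856 − 1 = 6.0856%.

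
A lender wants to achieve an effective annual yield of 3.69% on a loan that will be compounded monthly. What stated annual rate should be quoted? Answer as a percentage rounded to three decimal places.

3.629%

(1 + r/12)^12 − 1 = 0.0369, so 1 + r/12 = 1.0369^(1/12).
r/12 = 0.003024, so r = 0.036290 = 3.629%.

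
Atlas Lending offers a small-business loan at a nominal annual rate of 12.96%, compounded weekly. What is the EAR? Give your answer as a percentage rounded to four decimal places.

EAR = (1 + 0.1296/52)^52 − 1.
= 1.138189 − 1 = 13.8189%.

13.8189%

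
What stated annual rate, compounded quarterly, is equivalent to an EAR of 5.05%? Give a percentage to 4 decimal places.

4.9571%

(1 + r/4)^4 − 1 = 0.0505, so 1 + r/4 = 1.0505^(1/4).
r/4 = 0.012393, so r = 0.049571 = 4.9571%.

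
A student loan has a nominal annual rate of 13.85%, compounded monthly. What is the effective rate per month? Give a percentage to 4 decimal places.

1.1542%

With a nominal annual rate compounded monthly, the periodic rate is the nominal rate divided by 12.
i = 0.1385 / 12 = 0.0115417 = 1.1542%.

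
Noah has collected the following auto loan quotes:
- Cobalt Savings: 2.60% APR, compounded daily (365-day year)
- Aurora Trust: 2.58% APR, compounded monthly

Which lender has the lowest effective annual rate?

Cobalt Savings: (1 + 0.0260/365)^365 − 1 = 2.634%
Aurora Trust: (1 + 0.0258/12)^12 − 1 = 2.611%
The lowest effective annual rate is Aurora Trust at 2.611%.

Aurora Trust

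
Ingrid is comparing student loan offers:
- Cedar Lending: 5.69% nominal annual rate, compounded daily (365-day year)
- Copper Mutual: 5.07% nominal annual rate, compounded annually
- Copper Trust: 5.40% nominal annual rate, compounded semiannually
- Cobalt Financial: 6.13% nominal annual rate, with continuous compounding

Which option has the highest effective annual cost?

Cobalt Financial

Cedar Lending: (1 + 0.0569/365)^365 − 1 = 5.855%
Copper Mutual: compounded annually, EAR = 5.070%
Copper Trust: (1 + 0.0540/2)^2 − 1 = 5.473%
Cobalt Financial: e^0.0613 − 1 = 6.322%
The highest effective annual rate is Cobalt Financial at 6.322%.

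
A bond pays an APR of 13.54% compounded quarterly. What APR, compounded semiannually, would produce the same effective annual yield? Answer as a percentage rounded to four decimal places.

13.7692%

EAR = (1 + 0.1354/4)^4 − 1 = 0.142431.
Solve (1 + r/2)^2 = 1.142431: r/2 = 1.142431^(1/2) − 1 = 0.068846, so r = 0.137692 = 13.7692%.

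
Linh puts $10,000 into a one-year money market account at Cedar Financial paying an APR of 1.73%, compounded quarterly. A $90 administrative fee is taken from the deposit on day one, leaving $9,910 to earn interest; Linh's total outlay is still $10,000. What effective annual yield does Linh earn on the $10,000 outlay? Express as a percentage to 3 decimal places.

0.826%

Value after one year: 9,910 × (1 + 0.0173/4)^4 = 9,910 × 1.017413 = $10,082.56.
Effective yield on the $10,000 outlay: 10,082.56 / 10,000 − 1 = 0.008256 = 0.826%.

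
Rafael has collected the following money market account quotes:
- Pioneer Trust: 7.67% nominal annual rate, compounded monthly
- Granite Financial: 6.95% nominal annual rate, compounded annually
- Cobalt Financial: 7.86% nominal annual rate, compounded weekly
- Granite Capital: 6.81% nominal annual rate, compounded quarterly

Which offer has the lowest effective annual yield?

Pioneer Trust: (1 + 0.0767/12)^12 − 1 = 7.945%
Granite Financial: compounded annually, EAR = 6.950%
Cobalt Financial: (1 + 0.0786/52)^52 − 1 = 8.171%
Granite Capital: (1 + 0.0681/4)^4 − 1 = 6.986%
The lowest effective annual rate is Granite Financial at 6.950%.

Granite Financial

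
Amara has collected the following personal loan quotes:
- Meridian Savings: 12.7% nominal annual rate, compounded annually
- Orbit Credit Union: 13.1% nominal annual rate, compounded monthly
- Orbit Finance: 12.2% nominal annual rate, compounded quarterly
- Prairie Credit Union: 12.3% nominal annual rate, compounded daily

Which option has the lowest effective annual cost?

Meridian Savings: compounded annually, EAR = 12.700%
Orbit Credit Union: (1 + 0.131/12)^12 − 1 = 13.916%
Orbit Finance: (1 + 0.122/4)^4 − 1 = 12.770%
Prairie Credit Union: (1 + 0.123/365)^365 − 1 = 13.086%
The lowest effective annual rate is Meridian Savings at 12.700%.

Meridian Savings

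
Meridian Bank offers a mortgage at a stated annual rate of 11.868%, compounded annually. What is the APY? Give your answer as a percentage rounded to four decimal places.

Annual compounding means the effective rate equals the nominal rate: 11.8680%.

11.8680%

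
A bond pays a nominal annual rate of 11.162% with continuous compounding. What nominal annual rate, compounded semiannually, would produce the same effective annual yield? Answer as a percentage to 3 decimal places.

11.479%

EAR under continuous compounding: e^0.11162 − 1 = 0.118088.
Solve (1 + r/2)^2 = 1.118088: r/2 = 1.118088^(1/2) − 1 = 0.057397, so r = 0.114794 = 11.479%.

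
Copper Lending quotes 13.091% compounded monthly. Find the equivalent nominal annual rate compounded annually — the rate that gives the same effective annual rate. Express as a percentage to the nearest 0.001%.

EAR = (1 + 0.13091/12)^12 − 1 = 0.139057.
Compounded annually, the equivalent nominal rate is the EAR itself: 13.906%.

13.906%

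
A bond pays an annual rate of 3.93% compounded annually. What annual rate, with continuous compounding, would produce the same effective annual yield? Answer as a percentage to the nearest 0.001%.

Compounded annually, EAR = nominal = 0.039300.
Equivalent continuous rate: r = ln(1 + 0.039300) = 0.038547 = 3.855%.

3.855%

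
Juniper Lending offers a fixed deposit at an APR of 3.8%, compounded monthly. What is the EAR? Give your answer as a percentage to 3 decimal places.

EAR = (1 + 0.038/12)^12 − 1.
= 1.038669 − 1 = 3.867%.

3.867%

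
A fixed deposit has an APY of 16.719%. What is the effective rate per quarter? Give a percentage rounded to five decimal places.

The per-quarter rate i satisfies (1 + i)^4 = 1 + 0.16719.
i = 1.16719^(1/4) − 1 = 0.0394064 = 3.94064%.

3.94064%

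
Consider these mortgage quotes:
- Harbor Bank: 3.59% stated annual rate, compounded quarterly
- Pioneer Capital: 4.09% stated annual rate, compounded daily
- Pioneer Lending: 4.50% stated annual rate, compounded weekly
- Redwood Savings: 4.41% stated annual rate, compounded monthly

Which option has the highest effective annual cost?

Pioneer Lending

Harbor Bank: (1 + 0.0359/4)^4 − 1 = 3.639%
Pioneer Capital: (1 + 0.0409/365)^365 − 1 = 4.175%
Pioneer Lending: (1 + 0.0450/52)^52 − 1 = 4.601%
Redwood Savings: (1 + 0.0441/12)^12 − 1 = 4.500%
The highest effective annual rate is Pioneer Lending at 4.601%.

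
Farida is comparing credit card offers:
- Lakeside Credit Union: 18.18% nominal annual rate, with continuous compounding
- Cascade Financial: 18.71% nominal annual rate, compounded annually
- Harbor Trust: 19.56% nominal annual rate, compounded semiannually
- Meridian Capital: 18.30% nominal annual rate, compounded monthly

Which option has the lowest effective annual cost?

Cascade Financial

Lakeside Credit Union: e^0.1818 − 1 = 19.937%
Cascade Financial: compounded annually, EAR = 18.710%
Harbor Trust: (1 + 0.1956/2)^2 − 1 = 20.516%
Meridian Capital: (1 + 0.1830/12)^12 − 1 = 19.916%
The lowest effective annual rate is Cascade Financial at 18.710%.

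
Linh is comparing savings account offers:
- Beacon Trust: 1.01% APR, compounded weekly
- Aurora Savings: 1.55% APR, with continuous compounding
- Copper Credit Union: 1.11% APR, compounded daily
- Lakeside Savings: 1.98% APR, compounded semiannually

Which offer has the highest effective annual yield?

Beacon Trust: (1 + 0.0101/52)^52 − 1 = 1.015%
Aurora Savings: e^0.0155 − 1 = 1.562%
Copper Credit Union: (1 + 0.0111/365)^365 − 1 = 1.116%
Lakeside Savings: (1 + 0.0198/2)^2 − 1 = 1.990%
The highest effective annual rate is Lakeside Savings at 1.990%.

Lakeside Savings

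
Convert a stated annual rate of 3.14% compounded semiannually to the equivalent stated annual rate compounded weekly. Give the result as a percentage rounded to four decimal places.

3.1165%

EAR = (1 + 0.0314/2)^2 − 1 = 0.031646.
Solve (1 + r/52)^52 = 1.031646: r/52 = 1.031646^(1/52) − 1 = 0.000599, so r = 0.031165 = 3.1165%.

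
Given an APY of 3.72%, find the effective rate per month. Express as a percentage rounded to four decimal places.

0.3048%

The per-month rate i satisfies (1 + i)^12 = 1 + 0.0372.
i = 1.0372^(1/12) − 1 = 0.0030484 = 0.3048%.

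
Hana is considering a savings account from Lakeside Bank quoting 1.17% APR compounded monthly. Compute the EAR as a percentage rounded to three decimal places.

EAR = (1 + 0.0117/12)^12 − 1.
= 1.011763 − 1 = 1.176%.

1.176%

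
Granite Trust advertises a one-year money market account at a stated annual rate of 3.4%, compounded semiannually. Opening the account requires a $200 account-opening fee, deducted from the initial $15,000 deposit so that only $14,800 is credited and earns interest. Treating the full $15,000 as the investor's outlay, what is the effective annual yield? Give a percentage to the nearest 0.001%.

Value after one year: 14,800 × (1 + 0.034/2)^2 = 14,800 × 1.034289 = $15,307.48.
Effective yield on the $15,000 outlay: 15,307.48 / 15,000 − 1 = 0.020498 = 2.050%.

2.050%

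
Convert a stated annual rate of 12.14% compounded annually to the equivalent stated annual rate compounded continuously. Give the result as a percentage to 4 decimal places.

Compounded annually, EAR = nominal = 0.121400.
Equivalent continuous rate: r = ln(1 + 0.121400) = 0.114578 = 11.4578%.

11.4578%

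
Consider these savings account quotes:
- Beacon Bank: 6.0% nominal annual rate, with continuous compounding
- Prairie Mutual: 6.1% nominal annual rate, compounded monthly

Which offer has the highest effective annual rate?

Prairie Mutual

Beacon Bank: e^0.060 − 1 = 6.184%
Prairie Mutual: (1 + 0.061/12)^12 − 1 = 6.273%
The highest effective annual rate is Prairie Mutual at 6.273%.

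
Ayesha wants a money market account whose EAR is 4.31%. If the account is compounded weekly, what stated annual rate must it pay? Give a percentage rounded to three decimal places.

(1 + r/52)^52 − 1 = 0.0431, so 1 + r/52 = 1.0431^(1/52).
r/52 = 0.000812, so r = 0.042214 = 4.221%.

4.221%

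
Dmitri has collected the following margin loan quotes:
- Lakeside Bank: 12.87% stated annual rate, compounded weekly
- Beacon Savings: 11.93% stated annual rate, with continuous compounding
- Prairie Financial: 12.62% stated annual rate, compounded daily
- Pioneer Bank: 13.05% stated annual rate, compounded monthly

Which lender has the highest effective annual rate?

Pioneer Bank

Lakeside Bank: (1 + 0.1287/52)^52 − 1 = 13.717%
Beacon Savings: e^0.1193 − 1 = 12.671%
Prairie Financial: (1 + 0.1262/365)^365 − 1 = 13.448%
Pioneer Bank: (1 + 0.1305/12)^12 − 1 = 13.860%
The highest effective annual rate is Pioneer Bank at 13.860%.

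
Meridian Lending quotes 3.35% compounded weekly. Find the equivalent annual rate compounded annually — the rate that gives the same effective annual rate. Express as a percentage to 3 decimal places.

EAR = (1 + 0.0335/52)^52 − 1 = 0.034056.
Compounded annually, the equivalent nominal rate is the EAR itself: 3.406%.

3.406%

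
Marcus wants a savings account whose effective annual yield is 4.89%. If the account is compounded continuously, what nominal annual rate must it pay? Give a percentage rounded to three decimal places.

Continuous: nominal r satisfies e^r − 1 = 0.0489.
r = ln(1 + 0.0489) = ln(1.0489) = 0.047742 = 4.774%.

4.774%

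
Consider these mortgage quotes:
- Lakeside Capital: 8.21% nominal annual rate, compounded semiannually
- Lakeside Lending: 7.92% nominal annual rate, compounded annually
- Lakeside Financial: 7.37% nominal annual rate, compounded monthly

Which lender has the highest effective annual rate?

Lakeside Capital

Lakeside Capital: (1 + 0.0821/2)^2 − 1 = 8.379%
Lakeside Lending: compounded annually, EAR = 7.920%
Lakeside Financial: (1 + 0.0737/12)^12 − 1 = 7.624%
The highest effective annual rate is Lakeside Capital at 8.379%.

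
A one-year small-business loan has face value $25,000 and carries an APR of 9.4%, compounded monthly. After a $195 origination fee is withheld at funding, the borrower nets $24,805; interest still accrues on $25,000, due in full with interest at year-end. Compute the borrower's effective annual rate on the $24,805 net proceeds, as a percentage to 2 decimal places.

10.68%

Amount owed after one year: 25,000 × (1 + 0.094/12)^12 = 25,000 × 1.098157 = $27,453.94.
Effective rate on net proceeds: 27,453.94 / 24,805 − 1 = 0.106790 = 10.68%.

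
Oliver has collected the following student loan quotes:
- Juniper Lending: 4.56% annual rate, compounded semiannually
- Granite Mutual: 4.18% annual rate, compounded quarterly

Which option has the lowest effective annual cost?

Juniper Lending: (1 + 0.0456/2)^2 − 1 = 4.612%
Granite Mutual: (1 + 0.0418/4)^4 − 1 = 4.246%
The lowest effective annual rate is Granite Mutual at 4.246%.

Granite Mutual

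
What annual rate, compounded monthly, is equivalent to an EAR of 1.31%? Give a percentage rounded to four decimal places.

1.3022%

(1 + r/12)^12 − 1 = 0.0131, so 1 + r/12 = 1.0131^(1/12).
r/12 = 0.001085, so r = 0.013022 = 1.3022%.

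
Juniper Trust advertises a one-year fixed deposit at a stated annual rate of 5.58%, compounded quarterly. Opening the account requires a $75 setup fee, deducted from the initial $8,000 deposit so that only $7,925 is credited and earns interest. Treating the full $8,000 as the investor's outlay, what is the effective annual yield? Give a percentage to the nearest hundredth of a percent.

4.71%

Value after one year: 7,925 × (1 + 0.0558/4)^4 = 7,925 × 1.056979 = $8,376.55.
Effective yield on the $8,000 outlay: 8,376.55 / 8,000 − 1 = 0.047069 = 4.71%.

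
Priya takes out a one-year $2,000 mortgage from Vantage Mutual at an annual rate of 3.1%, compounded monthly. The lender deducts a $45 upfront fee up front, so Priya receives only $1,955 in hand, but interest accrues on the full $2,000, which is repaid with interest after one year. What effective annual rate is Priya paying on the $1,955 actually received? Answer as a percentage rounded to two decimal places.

Amount owed after one year: 2,000 × (1 + 0.031/12)^12 = 2,000 × 1.031444 = $2,062.89.
Effective rate on net proceeds: 2,062.89 / 1,955 − 1 = 0.055186 = 5.52%.

5.52%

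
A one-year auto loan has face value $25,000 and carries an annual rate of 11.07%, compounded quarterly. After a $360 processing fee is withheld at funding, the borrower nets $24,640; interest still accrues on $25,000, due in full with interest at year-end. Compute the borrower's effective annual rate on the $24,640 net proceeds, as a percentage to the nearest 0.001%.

Amount owed after one year: 25,000 × (1 + 0.1107/4)^4 = 25,000 × 1.115381 = $27,884.52.
Effective rate on net proceeds: 27,884.52 / 24,640 − 1 = 0.131677 = 13.168%.

13.168%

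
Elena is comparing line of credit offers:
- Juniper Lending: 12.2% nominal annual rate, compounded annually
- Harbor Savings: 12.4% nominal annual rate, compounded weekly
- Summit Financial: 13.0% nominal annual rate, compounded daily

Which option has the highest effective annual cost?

Juniper Lending: compounded annually, EAR = 12.200%
Harbor Savings: (1 + 0.124/52)^52 − 1 = 13.185%
Summit Financial: (1 + 0.130/365)^365 − 1 = 13.880%
The highest effective annual rate is Summit Financial at 13.880%.

Summit Financial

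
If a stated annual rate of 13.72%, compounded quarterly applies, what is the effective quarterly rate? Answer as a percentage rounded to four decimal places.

With a nominal annual rate compounded quarterly, the periodic rate is the nominal rate divided by 4.
i = 0.1372 / 4 = 0.0343000 = 3.4300%.

3.4300%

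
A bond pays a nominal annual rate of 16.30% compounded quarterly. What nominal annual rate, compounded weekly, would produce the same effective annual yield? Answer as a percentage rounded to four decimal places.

EAR = (1 + 0.1630/4)^4 − 1 = 0.173237.
Solve (1 + r/52)^52 = 1.173237: r/52 = 1.173237^(1/52) − 1 = 0.003077, so r = 0.160012 = 16.0012%.

16.0012%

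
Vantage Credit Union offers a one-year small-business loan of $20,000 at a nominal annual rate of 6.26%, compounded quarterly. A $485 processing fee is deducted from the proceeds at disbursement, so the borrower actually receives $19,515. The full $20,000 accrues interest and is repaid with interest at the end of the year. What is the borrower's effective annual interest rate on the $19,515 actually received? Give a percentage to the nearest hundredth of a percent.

9.05%

Amount owed after one year: 20,000 × (1 + 0.0626/4)^4 = 20,000 × 1.064085 = $21,281.70.
Effective rate on net proceeds: 21,281.70 / 19,515 − 1 = 0.090530 = 9.05%.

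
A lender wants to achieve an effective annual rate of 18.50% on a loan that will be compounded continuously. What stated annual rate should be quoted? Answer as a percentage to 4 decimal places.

Continuous: nominal r satisfies e^r − 1 = 0.1850.
r = ln(1 + 0.1850) = ln(1.1850) = 0.169743 = 16.9743%.

16.9743%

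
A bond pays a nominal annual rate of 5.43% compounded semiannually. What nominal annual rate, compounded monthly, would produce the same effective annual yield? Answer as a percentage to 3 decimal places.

5.370%

EAR = (1 + 0.0543/2)^2 − 1 = 0.055037.
Solve (1 + r/12)^12 = 1.055037: r/12 = 1.055037^(1/12) − 1 = 0.004475, so r = 0.053696 = 5.370%.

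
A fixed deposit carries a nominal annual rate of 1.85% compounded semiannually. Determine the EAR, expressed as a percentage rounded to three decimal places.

1.859%

EAR = (1 + 0.0185/2)^2 − 1.
= (1 + 0.009250)^2 − 1 = 1.018586 − 1 = 1.859%.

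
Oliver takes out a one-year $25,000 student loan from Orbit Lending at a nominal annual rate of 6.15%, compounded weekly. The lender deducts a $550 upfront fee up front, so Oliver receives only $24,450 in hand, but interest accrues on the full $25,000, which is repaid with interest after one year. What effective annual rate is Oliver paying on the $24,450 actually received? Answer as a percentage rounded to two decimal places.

8.73%

Amount owed after one year: 25,000 × (1 + 0.0615/52)^52 = 25,000 × 1.063392 = $26,584.80.
Effective rate on net proceeds: 26,584.80 / 24,450 − 1 = 0.087313 = 8.73%.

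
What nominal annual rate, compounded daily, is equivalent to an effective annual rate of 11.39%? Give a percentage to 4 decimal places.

(1 + r/365)^365 − 1 = 0.1139, so 1 + r/365 = 1.1139^(1/365).
r/365 = 0.000296, so r = 0.107883 = 10.7883%.

10.7883%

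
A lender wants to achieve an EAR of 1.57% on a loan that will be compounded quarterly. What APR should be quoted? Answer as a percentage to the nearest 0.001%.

(1 + r/4)^4 − 1 = 0.0157, so 1 + r/4 = 1.0157^(1/4).
r/4 = 0.003902, so r = 0.015608 = 1.561%.

1.561%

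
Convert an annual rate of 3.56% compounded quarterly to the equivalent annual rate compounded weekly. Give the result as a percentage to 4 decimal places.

3.5455%

EAR = (1 + 0.0356/4)^4 − 1 = 0.036078.
Solve (1 + r/52)^52 = 1.036078: r/52 = 1.036078^(1/52) − 1 = 0.000682, so r = 0.035455 = 3.5455%.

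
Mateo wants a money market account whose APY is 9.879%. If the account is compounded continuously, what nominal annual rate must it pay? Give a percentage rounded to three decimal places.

Continuous: nominal r satisfies e^r − 1 = 0.09879.
r = ln(1 + 0.09879) = ln(1.09879) = 0.094210 = 9.421%.

9.421%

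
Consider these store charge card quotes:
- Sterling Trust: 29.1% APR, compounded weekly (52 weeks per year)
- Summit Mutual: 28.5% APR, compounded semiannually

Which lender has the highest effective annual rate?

Sterling Trust: (1 + 0.291/52)^52 − 1 = 33.668%
Summit Mutual: (1 + 0.285/2)^2 − 1 = 30.531%
The highest effective annual rate is Sterling Trust at 33.668%.

Sterling Trust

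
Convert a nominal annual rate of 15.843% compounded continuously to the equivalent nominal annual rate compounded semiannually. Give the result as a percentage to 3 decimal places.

16.487%

EAR under continuous compounding: e^0.15843 − 1 = 0.171670.
Solve (1 + r/2)^2 = 1.171670: r/2 = 1.171670^(1/2) − 1 = 0.082437, so r = 0.164874 = 16.487%.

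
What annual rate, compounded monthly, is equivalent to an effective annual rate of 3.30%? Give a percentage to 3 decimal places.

3.251%

(1 + r/12)^12 − 1 = 0.0330, so 1 + r/12 = 1.0330^(1/12).
r/12 = 0.002709, so r = 0.032511 = 3.251%.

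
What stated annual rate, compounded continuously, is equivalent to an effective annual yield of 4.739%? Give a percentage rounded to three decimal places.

Continuous: nominal r satisfies e^r − 1 = 0.04739.
r = ln(1 + 0.04739) = ln(1.04739) = 0.046301 = 4.630%.

4.630%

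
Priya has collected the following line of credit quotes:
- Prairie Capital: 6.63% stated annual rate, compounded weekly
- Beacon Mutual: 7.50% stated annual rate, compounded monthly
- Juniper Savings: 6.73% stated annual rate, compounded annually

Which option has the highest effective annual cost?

Prairie Capital: (1 + 0.0663/52)^52 − 1 = 6.850%
Beacon Mutual: (1 + 0.0750/12)^12 − 1 = 7.763%
Juniper Savings: compounded annually, EAR = 6.730%
The highest effective annual rate is Beacon Mutual at 7.763%.

Beacon Mutual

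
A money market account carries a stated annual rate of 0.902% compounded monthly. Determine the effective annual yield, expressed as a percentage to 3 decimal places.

0.906%

EAR = (1 + 0.00902/12)^12 − 1.
= (1 + 0.000752)^12 − 1 = 1.009057 − 1 = 0.906%.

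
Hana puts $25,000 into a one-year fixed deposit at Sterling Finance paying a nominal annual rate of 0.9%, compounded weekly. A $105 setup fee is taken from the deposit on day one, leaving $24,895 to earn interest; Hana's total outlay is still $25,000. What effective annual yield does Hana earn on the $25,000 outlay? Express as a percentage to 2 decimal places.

Value after one year: 24,895 × (1 + 0.009/52)^52 = 24,895 × 1.009040 = $25,120.05.
Effective yield on the $25,000 outlay: 25,120.05 / 25,000 − 1 = 0.004802 = 0.48%.

0.48%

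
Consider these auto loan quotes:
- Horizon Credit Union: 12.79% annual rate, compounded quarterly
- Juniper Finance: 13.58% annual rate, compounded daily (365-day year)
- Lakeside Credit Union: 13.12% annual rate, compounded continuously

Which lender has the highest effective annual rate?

Juniper Finance

Horizon Credit Union: (1 + 0.1279/4)^4 − 1 = 13.417%
Juniper Finance: (1 + 0.1358/365)^365 − 1 = 14.542%
Lakeside Credit Union: e^0.1312 − 1 = 14.020%
The highest effective annual rate is Juniper Finance at 14.542%.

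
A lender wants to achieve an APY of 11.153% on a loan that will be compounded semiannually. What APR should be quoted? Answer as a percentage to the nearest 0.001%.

10.858%

(1 + r/2)^2 − 1 = 0.11153, so 1 + r/2 = 1.11153^(1/2).
r/2 = 0.054291, so r = 0.108582 = 10.858%.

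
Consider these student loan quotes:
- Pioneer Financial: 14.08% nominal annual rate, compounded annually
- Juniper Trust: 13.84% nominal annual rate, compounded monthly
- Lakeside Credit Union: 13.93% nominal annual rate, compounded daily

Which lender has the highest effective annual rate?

Lakeside Credit Union

Pioneer Financial: compounded annually, EAR = 14.080%
Juniper Trust: (1 + 0.1384/12)^12 − 1 = 14.753%
Lakeside Credit Union: (1 + 0.1393/365)^365 − 1 = 14.944%
The highest effective annual rate is Lakeside Credit Union at 14.944%.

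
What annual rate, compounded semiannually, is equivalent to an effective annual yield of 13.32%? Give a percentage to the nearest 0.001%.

(1 + r/2)^2 − 1 = 0.1332, so 1 + r/2 = 1.1332^(1/2).
r/2 = 0.064519, so r = 0.129037 = 12.904%.

12.904%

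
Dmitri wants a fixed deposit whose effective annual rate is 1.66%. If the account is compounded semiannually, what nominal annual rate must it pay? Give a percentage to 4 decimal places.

1.6532%

(1 + r/2)^2 − 1 = 0.0166, so 1 + r/2 = 1.0166^(1/2).
r/2 = 0.008266, so r = 0.016532 = 1.6532%.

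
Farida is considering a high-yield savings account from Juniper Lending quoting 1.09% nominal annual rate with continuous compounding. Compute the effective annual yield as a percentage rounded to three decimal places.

With continuous compounding, EAR = e^0.0109 − 1.
e^0.0109 = 1.010960, so EAR = 0.010960 = 1.096%.

1.096%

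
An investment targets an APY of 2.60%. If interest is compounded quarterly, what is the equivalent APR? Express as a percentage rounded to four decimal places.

2.5750%

(1 + r/4)^4 − 1 = 0.0260, so 1 + r/4 = 1.0260^(1/4).
r/4 = 0.006438, so r = 0.025750 = 2.5750%.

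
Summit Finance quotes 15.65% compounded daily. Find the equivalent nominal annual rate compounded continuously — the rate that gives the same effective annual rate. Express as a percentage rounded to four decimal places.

15.6466%

EAR = (1 + 0.1565/365)^365 − 1 = 0.169372.
Equivalent continuous rate: r = ln(1 + 0.169372) = 0.156466 = 15.6466%.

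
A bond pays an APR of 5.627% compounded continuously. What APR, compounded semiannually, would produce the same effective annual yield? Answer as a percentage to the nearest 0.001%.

5.707%

EAR under continuous compounding: e^0.05627 − 1 = 0.057883.
Solve (1 + r/2)^2 = 1.057883: r/2 = 1.057883^(1/2) − 1 = 0.028535, so r = 0.057069 = 5.707%.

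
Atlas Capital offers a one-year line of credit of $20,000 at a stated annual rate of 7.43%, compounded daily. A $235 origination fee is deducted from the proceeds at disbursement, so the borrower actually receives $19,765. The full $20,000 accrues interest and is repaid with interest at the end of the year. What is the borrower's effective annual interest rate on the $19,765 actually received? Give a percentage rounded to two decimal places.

8.99%

Amount owed after one year: 20,000 × (1 + 0.0743/365)^365 = 20,000 × 1.077122 = $21,542.44.
Effective rate on net proceeds: 21,542.44 / 19,765 − 1 = 0.089928 = 8.99%.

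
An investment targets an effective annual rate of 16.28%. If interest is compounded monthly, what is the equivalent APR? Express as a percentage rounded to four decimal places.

15.1783%

(1 + r/12)^12 − 1 = 0.1628, so 1 + r/12 = 1.1628^(1/12).
r/12 = 0.012649, so r = 0.151783 = 15.1783%.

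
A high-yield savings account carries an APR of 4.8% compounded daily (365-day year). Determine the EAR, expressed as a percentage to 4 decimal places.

4.9167%

EAR = (1 + 0.048/365)^365 − 1.
= 1.049167 − 1 = 4.9167%.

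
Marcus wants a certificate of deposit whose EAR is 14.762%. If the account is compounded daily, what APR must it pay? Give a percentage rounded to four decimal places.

(1 + r/365)^365 − 1 = 0.14762, so 1 + r/365 = 1.14762^(1/365).
r/365 = 0.000377, so r = 0.137716 = 13.7716%.

13.7716%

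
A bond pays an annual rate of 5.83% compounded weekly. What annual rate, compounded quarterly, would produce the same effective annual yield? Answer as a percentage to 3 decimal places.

5.869%

EAR = (1 + 0.0583/52)^52 − 1 = 0.059998.
Solve (1 + r/4)^4 = 1.059998: r/4 = 1.059998^(1/4) − 1 = 0.014673, so r = 0.058694 = 5.869%.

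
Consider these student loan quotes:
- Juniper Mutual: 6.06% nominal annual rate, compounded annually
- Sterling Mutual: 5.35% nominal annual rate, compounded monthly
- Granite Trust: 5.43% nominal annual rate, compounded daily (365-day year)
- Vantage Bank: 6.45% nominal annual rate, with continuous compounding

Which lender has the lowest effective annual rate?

Sterling Mutual

Juniper Mutual: compounded annually, EAR = 6.060%
Sterling Mutual: (1 + 0.0535/12)^12 − 1 = 5.483%
Granite Trust: (1 + 0.0543/365)^365 − 1 = 5.580%
Vantage Bank: e^0.0645 − 1 = 6.663%
The lowest effective annual rate is Sterling Mutual at 5.483%.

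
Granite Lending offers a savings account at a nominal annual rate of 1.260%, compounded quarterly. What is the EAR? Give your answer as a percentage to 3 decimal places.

EAR = (1 + 0.01260/4)^4 − 1.
= (1 + 0.003150)^4 − 1 = 1.012660 − 1 = 1.266%.

1.266%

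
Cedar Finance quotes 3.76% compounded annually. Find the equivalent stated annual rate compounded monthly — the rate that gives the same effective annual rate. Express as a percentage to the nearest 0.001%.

Compounded annually, EAR = nominal = 0.037600.
Solve (1 + r/12)^12 = 1.037600: r/12 = 1.037600^(1/12) − 1 = 0.003081, so r = 0.036967 = 3.697%.

3.697%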